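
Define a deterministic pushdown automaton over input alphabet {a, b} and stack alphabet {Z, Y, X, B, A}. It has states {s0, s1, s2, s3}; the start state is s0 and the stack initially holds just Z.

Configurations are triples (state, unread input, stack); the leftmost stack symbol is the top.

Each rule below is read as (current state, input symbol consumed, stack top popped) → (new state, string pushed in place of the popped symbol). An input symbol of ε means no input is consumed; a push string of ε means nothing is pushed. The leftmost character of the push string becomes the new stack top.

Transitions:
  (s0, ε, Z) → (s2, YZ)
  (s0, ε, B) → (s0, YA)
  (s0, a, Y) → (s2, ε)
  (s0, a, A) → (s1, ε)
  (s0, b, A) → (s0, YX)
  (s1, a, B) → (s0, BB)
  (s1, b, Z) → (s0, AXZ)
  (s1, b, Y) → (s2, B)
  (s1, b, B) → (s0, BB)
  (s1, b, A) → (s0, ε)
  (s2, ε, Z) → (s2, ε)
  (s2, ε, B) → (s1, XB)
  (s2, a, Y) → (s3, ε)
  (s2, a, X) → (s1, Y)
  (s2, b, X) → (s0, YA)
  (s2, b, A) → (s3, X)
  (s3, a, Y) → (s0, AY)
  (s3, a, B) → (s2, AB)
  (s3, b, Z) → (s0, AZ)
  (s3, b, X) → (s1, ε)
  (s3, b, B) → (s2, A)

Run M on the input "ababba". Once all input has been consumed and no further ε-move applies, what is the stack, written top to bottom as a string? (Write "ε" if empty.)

XXZ

(s0, ababba, Z) ⊢ (s2, ababba, YZ) ⊢ (s3, babba, Z) ⊢ (s0, abba, AZ) ⊢ (s1, bba, Z) ⊢ (s0, ba, AXZ) ⊢ (s0, a, YXXZ) ⊢ (s2, ε, XXZ)
All input consumed in state s2 with stack XXZ.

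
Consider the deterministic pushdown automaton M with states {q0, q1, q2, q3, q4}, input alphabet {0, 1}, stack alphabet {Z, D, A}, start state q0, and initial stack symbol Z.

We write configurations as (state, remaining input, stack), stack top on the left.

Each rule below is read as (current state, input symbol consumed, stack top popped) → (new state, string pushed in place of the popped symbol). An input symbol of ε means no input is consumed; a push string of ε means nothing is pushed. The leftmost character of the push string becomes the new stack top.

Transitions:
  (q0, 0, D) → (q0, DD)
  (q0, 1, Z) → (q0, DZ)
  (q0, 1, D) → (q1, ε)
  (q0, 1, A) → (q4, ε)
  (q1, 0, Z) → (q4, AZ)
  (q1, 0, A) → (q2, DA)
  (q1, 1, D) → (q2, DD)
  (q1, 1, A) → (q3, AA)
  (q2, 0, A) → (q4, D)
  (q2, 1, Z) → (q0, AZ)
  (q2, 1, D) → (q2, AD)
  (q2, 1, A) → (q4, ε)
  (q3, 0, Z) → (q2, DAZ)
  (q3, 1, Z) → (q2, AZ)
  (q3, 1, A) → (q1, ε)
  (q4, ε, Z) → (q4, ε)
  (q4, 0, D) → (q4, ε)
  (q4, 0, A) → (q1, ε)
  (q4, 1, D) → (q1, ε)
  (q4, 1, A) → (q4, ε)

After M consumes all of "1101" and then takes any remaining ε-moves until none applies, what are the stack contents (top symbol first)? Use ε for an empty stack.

ε

(q0, 1101, Z)
  read 1, top Z: go to q0, push DZ → (q0, 101, DZ)
  read 1, top D: go to q1, push ε → (q1, 01, Z)
  read 0, top Z: go to q4, push AZ → (q4, 1, AZ)
  read 1, top A: go to q4, push ε → (q4, ε, Z)
  ε-move, top Z: go to q4, push ε → (q4, ε, ε)
All input consumed in state q4 with stack ε.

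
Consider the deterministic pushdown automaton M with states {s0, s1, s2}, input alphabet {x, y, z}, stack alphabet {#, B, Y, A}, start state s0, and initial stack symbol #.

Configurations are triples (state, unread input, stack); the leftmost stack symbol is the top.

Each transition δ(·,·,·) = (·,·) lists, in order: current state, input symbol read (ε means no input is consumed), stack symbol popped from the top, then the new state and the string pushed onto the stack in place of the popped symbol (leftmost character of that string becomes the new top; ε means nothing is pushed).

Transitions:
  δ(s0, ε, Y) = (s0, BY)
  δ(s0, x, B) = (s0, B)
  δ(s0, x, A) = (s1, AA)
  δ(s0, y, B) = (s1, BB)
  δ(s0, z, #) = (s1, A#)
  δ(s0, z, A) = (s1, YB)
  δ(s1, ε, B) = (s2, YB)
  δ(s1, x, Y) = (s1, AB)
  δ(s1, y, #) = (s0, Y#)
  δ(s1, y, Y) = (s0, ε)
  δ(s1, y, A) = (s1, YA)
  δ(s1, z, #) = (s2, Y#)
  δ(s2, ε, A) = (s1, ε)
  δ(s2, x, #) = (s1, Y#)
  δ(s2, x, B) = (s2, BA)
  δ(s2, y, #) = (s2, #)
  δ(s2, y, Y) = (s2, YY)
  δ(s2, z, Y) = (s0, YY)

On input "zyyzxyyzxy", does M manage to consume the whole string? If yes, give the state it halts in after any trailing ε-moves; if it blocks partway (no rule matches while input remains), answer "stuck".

(s0, zyyzxyyzxy, #)
  read z, top #: go to s1, push A# → (s1, yyzxyyzxy, A#)
  read y, top A: go to s1, push YA → (s1, yzxyyzxy, YA#)
  read y, top Y: go to s0, push ε → (s0, zxyyzxy, A#)
  read z, top A: go to s1, push YB → (s1, xyyzxy, YB#)
  read x, top Y: go to s1, push AB → (s1, yyzxy, ABB#)
  read y, top A: go to s1, push YA → (s1, yzxy, YABB#)
  read y, top Y: go to s0, push ε → (s0, zxy, ABB#)
  read z, top A: go to s1, push YB → (s1, xy, YBBB#)
  read x, top Y: go to s1, push AB → (s1, y, ABBBB#)
  read y, top A: go to s1, push YA → (s1, ε, YABBBB#)
All input consumed; M is in state s1.

s1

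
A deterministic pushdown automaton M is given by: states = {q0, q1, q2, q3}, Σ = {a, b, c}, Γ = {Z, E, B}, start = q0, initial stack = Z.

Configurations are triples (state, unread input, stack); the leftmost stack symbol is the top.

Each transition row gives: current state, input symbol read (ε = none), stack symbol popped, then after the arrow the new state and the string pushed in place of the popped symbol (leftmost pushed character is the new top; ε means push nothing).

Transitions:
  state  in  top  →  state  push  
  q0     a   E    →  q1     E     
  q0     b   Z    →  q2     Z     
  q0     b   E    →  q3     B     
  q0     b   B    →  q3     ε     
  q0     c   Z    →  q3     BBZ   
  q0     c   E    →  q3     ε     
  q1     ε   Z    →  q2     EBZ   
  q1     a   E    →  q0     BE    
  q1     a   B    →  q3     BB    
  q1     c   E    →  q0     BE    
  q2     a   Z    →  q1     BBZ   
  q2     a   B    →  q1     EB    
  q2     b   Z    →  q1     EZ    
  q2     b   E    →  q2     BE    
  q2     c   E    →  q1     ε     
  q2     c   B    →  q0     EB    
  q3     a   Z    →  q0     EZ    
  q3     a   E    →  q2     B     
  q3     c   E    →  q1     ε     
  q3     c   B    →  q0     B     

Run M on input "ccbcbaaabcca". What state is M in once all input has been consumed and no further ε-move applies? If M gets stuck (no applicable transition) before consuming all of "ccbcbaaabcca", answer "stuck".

(q0, ccbcbaaabcca, Z)
  read c, top Z: go to q3, push BBZ → (q3, cbcbaaabcca, BBZ)
  read c, top B: go to q0, push B → (q0, bcbaaabcca, BBZ)
  read b, top B: go to q3, push ε → (q3, cbaaabcca, BZ)
  read c, top B: go to q0, push B → (q0, baaabcca, BZ)
  read b, top B: go to q3, push ε → (q3, aaabcca, Z)
  read a, top Z: go to q0, push EZ → (q0, aabcca, EZ)
  read a, top E: go to q1, push E → (q1, abcca, EZ)
  read a, top E: go to q0, push BE → (q0, bcca, BEZ)
  read b, top B: go to q3, push ε → (q3, cca, EZ)
  read c, top E: go to q1, push ε → (q1, ca, Z)
  ε-move, top Z: go to q2, push EBZ → (q2, ca, EBZ)
  read c, top E: go to q1, push ε → (q1, a, BZ)
  read a, top B: go to q3, push BB → (q3, ε, BBZ)
All input consumed; M is in state q3.

q3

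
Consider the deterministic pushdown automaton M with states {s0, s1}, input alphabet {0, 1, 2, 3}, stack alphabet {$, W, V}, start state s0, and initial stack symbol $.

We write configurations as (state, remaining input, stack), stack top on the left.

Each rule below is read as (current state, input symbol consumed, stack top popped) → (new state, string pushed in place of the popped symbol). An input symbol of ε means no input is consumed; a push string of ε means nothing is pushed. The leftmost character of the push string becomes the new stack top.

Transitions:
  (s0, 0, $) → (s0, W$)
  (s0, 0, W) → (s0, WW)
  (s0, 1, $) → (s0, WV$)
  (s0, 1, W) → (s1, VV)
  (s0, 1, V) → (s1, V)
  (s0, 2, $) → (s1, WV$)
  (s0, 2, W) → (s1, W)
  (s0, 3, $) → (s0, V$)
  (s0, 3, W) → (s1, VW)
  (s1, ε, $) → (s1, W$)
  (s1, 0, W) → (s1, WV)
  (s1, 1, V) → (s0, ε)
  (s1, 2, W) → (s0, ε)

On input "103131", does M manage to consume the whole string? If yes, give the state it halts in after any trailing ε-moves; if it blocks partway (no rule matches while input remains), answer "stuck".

s0

(s0, 103131, $)
  read 1, top $: go to s0, push WV$ → (s0, 03131, WV$)
  read 0, top W: go to s0, push WW → (s0, 3131, WWV$)
  read 3, top W: go to s1, push VW → (s1, 131, VWWV$)
  read 1, top V: go to s0, push ε → (s0, 31, WWV$)
  read 3, top W: go to s1, push VW → (s1, 1, VWWV$)
  read 1, top V: go to s0, push ε → (s0, ε, WWV$)
All input consumed; M is in state s0.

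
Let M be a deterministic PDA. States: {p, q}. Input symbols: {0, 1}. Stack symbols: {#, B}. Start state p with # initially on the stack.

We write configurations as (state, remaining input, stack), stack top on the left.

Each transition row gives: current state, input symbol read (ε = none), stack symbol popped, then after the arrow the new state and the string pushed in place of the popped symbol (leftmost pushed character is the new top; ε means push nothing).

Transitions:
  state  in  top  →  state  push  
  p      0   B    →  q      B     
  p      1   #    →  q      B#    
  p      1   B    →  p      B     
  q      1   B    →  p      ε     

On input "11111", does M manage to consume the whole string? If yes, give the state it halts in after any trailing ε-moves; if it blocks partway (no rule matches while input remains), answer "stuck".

(p, 11111, #)
  read 1, top #: go to q, push B# → (q, 1111, B#)
  read 1, top B: go to p, push ε → (p, 111, #)
  read 1, top #: go to q, push B# → (q, 11, B#)
  read 1, top B: go to p, push ε → (p, 1, #)
  read 1, top #: go to q, push B# → (q, ε, B#)
All input consumed; M is in state q.

q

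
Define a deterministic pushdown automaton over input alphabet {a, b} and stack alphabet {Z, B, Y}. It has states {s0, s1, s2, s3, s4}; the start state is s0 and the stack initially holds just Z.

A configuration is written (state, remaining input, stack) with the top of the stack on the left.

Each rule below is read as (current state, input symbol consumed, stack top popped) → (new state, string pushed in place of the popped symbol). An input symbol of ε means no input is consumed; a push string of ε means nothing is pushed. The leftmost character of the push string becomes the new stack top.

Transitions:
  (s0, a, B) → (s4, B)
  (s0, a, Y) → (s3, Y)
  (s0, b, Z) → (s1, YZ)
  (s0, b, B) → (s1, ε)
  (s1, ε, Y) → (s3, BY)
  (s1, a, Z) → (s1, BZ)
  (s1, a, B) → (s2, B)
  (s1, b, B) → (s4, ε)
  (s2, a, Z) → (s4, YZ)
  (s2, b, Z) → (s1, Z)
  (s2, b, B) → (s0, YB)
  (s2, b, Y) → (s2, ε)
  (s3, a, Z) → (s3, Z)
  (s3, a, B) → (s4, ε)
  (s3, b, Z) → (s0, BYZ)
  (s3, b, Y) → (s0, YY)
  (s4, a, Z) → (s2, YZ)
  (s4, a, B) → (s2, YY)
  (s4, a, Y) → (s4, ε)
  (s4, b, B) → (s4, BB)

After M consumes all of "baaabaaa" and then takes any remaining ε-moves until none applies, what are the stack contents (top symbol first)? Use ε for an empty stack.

(s0, baaabaaa, Z)
  read b, top Z: go to s1, push YZ → (s1, aaabaaa, YZ)
  ε-move, top Y: go to s3, push BY → (s3, aaabaaa, BYZ)
  read a, top B: go to s4, push ε → (s4, aabaaa, YZ)
  read a, top Y: go to s4, push ε → (s4, abaaa, Z)
  read a, top Z: go to s2, push YZ → (s2, baaa, YZ)
  read b, top Y: go to s2, push ε → (s2, aaa, Z)
  read a, top Z: go to s4, push YZ → (s4, aa, YZ)
  read a, top Y: go to s4, push ε → (s4, a, Z)
  read a, top Z: go to s2, push YZ → (s2, ε, YZ)
All input consumed in state s2 with stack YZ.

YZ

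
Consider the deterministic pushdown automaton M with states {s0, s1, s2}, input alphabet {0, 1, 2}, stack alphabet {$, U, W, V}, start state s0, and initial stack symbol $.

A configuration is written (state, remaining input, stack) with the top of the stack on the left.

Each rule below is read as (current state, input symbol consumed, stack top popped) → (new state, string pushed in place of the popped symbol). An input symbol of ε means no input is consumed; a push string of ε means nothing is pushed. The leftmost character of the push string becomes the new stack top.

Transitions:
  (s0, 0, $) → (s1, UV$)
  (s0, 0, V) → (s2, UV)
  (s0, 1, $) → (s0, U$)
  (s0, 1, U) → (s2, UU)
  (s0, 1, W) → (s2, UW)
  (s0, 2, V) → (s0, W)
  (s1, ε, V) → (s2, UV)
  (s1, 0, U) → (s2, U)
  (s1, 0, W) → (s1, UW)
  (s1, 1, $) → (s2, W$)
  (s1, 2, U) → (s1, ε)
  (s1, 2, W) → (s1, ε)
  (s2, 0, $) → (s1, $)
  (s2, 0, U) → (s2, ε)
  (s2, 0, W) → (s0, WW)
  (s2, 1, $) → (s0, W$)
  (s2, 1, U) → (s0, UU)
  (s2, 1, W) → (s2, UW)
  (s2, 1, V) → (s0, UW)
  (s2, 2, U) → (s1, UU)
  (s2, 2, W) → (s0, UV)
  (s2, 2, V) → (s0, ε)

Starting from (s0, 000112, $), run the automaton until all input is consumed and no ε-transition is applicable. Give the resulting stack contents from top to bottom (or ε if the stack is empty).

(s0, 000112, $)
  read 0, top $: go to s1, push UV$ → (s1, 00112, UV$)
  read 0, top U: go to s2, push U → (s2, 0112, UV$)
  read 0, top U: go to s2, push ε → (s2, 112, V$)
  read 1, top V: go to s0, push UW → (s0, 12, UW$)
  read 1, top U: go to s2, push UU → (s2, 2, UUW$)
  read 2, top U: go to s1, push UU → (s1, ε, UUUW$)
All input consumed in state s1 with stack UUUW$.

UUUW$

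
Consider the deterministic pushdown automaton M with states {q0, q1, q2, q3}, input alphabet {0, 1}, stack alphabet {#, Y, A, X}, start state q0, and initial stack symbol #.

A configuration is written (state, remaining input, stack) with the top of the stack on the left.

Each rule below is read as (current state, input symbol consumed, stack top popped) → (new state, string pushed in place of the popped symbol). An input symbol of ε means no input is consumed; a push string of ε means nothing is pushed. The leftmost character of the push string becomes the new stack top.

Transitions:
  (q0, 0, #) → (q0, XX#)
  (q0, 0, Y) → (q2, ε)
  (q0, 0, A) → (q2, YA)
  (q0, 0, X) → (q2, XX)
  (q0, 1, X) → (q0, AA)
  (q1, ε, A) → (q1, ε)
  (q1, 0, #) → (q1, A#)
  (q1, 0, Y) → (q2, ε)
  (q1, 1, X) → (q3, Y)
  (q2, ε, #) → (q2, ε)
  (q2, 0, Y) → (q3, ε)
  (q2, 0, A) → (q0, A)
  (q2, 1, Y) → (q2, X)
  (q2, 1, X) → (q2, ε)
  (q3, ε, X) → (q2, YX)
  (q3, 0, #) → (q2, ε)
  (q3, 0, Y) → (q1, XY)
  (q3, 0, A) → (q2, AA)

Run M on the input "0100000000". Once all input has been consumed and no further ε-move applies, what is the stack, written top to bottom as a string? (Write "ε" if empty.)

AAAAX#

(q0, 0100000000, #) ⊢ (q0, 100000000, XX#) ⊢ (q0, 00000000, AAX#) ⊢ (q2, 0000000, YAAX#) ⊢ (q3, 000000, AAX#) ⊢ (q2, 00000, AAAX#) ⊢ (q0, 0000, AAAX#) ⊢ (q2, 000, YAAAX#) ⊢ (q3, 00, AAAX#) ⊢ (q2, 0, AAAAX#) ⊢ (q0, ε, AAAAX#)
All input consumed in state q0 with stack AAAAX#.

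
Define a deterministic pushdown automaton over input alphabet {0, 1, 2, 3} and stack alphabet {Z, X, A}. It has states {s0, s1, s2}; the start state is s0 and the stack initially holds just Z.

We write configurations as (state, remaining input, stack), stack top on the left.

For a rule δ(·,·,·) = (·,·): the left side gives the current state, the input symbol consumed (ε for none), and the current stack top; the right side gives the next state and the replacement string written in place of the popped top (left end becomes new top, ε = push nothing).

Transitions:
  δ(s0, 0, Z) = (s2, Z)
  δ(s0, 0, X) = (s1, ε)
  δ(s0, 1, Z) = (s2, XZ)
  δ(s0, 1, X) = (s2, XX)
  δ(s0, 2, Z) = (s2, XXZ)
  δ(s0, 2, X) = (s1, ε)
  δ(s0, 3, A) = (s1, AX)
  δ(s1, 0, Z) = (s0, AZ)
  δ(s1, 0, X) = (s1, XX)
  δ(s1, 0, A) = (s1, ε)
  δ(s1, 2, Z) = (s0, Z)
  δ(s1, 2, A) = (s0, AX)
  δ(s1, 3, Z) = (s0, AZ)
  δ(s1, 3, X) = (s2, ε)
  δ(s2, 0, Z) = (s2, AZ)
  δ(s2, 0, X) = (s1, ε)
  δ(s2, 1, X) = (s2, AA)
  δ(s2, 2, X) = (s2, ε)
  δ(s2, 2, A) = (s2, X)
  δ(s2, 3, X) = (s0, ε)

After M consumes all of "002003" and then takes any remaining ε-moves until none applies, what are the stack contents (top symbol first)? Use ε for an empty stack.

(s0, 002003, Z)
  read 0, top Z: go to s2, push Z → (s2, 02003, Z)
  read 0, top Z: go to s2, push AZ → (s2, 2003, AZ)
  read 2, top A: go to s2, push X → (s2, 003, XZ)
  read 0, top X: go to s1, push ε → (s1, 03, Z)
  read 0, top Z: go to s0, push AZ → (s0, 3, AZ)
  read 3, top A: go to s1, push AX → (s1, ε, AXZ)
All input consumed in state s1 with stack AXZ.

AXZ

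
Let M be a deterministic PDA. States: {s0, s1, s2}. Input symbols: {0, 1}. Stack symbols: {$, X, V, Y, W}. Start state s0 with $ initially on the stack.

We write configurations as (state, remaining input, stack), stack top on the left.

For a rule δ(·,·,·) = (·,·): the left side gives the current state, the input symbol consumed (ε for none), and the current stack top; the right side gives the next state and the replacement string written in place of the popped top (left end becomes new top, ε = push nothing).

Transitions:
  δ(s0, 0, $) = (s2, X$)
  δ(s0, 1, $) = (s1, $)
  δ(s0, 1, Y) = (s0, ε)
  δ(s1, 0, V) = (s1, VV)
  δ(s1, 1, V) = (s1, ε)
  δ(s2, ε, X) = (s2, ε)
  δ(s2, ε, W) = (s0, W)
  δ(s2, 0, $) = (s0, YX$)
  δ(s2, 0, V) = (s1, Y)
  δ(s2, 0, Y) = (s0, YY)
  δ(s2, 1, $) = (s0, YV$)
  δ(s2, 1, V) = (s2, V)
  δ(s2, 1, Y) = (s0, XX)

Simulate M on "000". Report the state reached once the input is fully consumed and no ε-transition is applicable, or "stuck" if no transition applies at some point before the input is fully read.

stuck

(s0, 000, $)
  read 0, top $: go to s2, push X$ → (s2, 00, X$)
  ε-move, top X: go to s2, push ε → (s2, 00, $)
  read 0, top $: go to s0, push YX$ → (s0, 0, YX$)
No transition for (s0, 0, top Y); M blocks with input 0 remaining.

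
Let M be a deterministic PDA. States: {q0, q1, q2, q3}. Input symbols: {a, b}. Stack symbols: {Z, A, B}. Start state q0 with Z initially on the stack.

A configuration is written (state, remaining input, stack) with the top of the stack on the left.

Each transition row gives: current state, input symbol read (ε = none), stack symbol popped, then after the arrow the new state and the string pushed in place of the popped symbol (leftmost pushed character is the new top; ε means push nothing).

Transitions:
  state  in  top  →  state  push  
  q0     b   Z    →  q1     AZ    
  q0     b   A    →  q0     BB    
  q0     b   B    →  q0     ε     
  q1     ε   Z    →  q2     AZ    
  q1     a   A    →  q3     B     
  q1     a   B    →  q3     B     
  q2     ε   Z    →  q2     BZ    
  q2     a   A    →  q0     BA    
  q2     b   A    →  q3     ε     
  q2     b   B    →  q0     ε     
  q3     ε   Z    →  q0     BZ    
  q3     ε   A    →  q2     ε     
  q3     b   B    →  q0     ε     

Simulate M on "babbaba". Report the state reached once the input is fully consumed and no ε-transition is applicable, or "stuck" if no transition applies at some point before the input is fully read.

stuck

(q0, babbaba, Z)
  read b, top Z: go to q1, push AZ → (q1, abbaba, AZ)
  read a, top A: go to q3, push B → (q3, bbaba, BZ)
  read b, top B: go to q0, push ε → (q0, baba, Z)
  read b, top Z: go to q1, push AZ → (q1, aba, AZ)
  read a, top A: go to q3, push B → (q3, ba, BZ)
  read b, top B: go to q0, push ε → (q0, a, Z)
No transition for (q0, a, top Z); M blocks with input a remaining.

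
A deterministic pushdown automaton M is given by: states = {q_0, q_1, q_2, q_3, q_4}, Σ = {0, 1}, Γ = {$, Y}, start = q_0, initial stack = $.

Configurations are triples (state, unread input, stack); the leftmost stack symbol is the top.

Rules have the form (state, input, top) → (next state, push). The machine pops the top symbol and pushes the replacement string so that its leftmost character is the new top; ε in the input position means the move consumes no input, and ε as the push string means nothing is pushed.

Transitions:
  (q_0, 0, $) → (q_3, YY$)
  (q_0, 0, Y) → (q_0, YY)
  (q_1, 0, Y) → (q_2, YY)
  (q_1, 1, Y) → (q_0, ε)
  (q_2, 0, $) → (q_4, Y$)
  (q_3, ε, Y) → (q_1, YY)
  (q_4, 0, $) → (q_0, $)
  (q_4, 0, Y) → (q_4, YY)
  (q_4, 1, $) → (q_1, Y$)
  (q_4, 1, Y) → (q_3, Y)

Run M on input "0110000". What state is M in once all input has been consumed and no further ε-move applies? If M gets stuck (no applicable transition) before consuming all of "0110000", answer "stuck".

stuck

(q_0, 0110000, $)
  read 0, top $: go to q_3, push YY$ → (q_3, 110000, YY$)
  ε-move, top Y: go to q_1, push YY → (q_1, 110000, YYY$)
  read 1, top Y: go to q_0, push ε → (q_0, 10000, YY$)
No transition for (q_0, 1, top Y); M blocks with input 10000 remaining.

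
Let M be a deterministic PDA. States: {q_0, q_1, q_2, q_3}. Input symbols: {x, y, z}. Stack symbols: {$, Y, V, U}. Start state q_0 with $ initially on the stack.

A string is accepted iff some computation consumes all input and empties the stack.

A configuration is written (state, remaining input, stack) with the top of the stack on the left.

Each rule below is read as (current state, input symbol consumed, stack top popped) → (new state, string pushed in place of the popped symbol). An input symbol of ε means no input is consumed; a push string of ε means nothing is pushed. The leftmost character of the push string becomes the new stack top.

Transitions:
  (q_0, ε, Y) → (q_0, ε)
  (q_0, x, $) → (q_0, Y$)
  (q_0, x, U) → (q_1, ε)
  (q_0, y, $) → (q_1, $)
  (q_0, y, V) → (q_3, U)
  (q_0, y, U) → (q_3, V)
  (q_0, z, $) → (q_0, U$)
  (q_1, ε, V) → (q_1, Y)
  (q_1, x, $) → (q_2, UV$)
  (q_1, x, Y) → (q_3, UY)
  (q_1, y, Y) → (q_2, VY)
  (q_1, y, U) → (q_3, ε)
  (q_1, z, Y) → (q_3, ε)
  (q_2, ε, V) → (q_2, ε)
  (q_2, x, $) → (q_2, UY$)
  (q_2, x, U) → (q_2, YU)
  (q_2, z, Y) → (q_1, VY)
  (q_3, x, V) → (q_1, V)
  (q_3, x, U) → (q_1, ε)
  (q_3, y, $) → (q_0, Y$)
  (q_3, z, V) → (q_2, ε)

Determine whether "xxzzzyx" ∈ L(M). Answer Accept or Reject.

(q_0, xxzzzyx, $) ⊢ (q_0, xzzzyx, Y$) ⊢ (q_0, xzzzyx, $) ⊢ (q_0, zzzyx, Y$) ⊢ (q_0, zzzyx, $) ⊢ (q_0, zzyx, U$)
No transition applies at (q_0, zzyx, U$); input not fully consumed.

Reject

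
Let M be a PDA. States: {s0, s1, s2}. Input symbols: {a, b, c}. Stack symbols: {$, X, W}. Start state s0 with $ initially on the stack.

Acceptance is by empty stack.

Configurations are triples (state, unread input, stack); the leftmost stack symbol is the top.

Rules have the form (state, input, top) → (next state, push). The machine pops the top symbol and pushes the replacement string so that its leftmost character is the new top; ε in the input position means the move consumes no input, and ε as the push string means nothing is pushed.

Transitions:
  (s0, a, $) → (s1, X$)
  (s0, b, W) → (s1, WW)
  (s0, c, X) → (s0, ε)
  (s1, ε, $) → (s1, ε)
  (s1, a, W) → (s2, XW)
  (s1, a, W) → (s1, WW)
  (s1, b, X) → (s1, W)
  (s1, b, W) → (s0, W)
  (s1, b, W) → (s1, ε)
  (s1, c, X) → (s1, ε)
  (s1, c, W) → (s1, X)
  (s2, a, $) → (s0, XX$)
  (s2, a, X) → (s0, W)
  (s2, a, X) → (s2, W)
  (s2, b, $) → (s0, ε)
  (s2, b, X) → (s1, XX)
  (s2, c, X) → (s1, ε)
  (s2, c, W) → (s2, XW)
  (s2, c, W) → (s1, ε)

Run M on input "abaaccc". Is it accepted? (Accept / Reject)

One accepting computation: (s0, abaaccc, $) ⊢ (s1, baaccc, X$) ⊢ (s1, aaccc, W$) ⊢ (s2, accc, XW$) ⊢ (s2, ccc, WW$) ⊢ (s1, cc, W$) ⊢ (s1, c, X$) ⊢ (s1, ε, $) ⊢ (s1, ε, ε)
All input consumed and the stack is empty.

Accept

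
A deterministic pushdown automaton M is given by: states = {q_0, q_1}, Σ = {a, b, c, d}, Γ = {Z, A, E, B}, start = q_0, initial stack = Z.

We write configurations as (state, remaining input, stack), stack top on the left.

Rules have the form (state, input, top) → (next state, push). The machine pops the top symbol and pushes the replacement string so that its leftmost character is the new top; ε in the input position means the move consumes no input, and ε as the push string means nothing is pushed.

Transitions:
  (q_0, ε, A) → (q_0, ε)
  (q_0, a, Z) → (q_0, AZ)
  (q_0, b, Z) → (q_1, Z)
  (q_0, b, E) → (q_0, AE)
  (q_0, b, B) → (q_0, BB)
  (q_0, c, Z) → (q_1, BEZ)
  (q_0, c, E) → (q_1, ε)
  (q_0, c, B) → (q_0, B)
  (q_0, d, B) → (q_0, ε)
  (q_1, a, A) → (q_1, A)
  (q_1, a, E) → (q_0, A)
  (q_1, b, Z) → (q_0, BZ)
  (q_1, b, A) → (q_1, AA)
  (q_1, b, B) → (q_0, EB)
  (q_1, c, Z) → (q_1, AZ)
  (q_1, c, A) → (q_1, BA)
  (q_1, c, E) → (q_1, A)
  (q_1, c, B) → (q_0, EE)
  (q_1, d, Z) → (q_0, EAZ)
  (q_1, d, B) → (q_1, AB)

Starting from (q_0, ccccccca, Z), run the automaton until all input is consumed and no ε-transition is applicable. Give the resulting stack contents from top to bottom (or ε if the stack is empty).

EZ

(q_0, ccccccca, Z) ⊢ (q_1, cccccca, BEZ) ⊢ (q_0, ccccca, EEEZ) ⊢ (q_1, cccca, EEZ) ⊢ (q_1, ccca, AEZ) ⊢ (q_1, cca, BAEZ) ⊢ (q_0, ca, EEAEZ) ⊢ (q_1, a, EAEZ) ⊢ (q_0, ε, AAEZ) ⊢ (q_0, ε, AEZ) ⊢ (q_0, ε, EZ)
All input consumed in state q_0 with stack EZ.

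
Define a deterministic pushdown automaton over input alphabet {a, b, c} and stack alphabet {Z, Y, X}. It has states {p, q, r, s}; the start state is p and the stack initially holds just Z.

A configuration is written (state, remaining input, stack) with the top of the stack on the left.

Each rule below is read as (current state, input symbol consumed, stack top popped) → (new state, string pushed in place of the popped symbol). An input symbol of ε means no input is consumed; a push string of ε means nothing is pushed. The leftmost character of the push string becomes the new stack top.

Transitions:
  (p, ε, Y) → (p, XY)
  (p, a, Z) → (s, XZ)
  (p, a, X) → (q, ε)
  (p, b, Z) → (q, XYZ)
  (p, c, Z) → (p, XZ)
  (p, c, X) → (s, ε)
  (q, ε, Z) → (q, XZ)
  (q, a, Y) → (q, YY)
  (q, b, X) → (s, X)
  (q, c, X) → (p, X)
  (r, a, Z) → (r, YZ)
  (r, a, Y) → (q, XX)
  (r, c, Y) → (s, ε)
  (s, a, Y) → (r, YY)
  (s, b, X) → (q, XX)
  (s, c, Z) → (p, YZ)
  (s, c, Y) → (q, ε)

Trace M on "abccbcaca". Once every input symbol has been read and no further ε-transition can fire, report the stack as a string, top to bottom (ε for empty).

(p, abccbcaca, Z)
  read a, top Z: go to s, push XZ → (s, bccbcaca, XZ)
  read b, top X: go to q, push XX → (q, ccbcaca, XXZ)
  read c, top X: go to p, push X → (p, cbcaca, XXZ)
  read c, top X: go to s, push ε → (s, bcaca, XZ)
  read b, top X: go to q, push XX → (q, caca, XXZ)
  read c, top X: go to p, push X → (p, aca, XXZ)
  read a, top X: go to q, push ε → (q, ca, XZ)
  read c, top X: go to p, push X → (p, a, XZ)
  read a, top X: go to q, push ε → (q, ε, Z)
  ε-move, top Z: go to q, push XZ → (q, ε, XZ)
All input consumed in state q with stack XZ.

XZ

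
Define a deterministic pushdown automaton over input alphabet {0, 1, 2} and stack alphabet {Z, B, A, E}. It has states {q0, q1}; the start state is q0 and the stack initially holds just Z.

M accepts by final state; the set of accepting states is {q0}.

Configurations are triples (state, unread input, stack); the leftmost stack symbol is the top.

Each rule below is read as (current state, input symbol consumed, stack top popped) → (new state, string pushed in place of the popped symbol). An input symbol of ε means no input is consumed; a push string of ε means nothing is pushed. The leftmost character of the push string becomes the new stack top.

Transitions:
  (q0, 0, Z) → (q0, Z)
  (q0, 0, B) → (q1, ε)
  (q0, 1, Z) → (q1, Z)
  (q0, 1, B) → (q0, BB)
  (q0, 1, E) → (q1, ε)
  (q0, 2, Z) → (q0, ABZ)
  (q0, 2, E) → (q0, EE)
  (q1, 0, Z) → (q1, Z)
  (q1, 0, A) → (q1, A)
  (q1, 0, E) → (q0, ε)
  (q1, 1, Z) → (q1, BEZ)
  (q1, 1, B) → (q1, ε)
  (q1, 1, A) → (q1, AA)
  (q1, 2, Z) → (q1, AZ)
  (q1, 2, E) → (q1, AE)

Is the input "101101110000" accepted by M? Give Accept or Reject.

(q0, 101101110000, Z)
  read 1, top Z: go to q1, push Z → (q1, 01101110000, Z)
  read 0, top Z: go to q1, push Z → (q1, 1101110000, Z)
  read 1, top Z: go to q1, push BEZ → (q1, 101110000, BEZ)
  read 1, top B: go to q1, push ε → (q1, 01110000, EZ)
  read 0, top E: go to q0, push ε → (q0, 1110000, Z)
  read 1, top Z: go to q1, push Z → (q1, 110000, Z)
  read 1, top Z: go to q1, push BEZ → (q1, 10000, BEZ)
  read 1, top B: go to q1, push ε → (q1, 0000, EZ)
  read 0, top E: go to q0, push ε → (q0, 000, Z)
  read 0, top Z: go to q0, push Z → (q0, 00, Z)
  read 0, top Z: go to q0, push Z → (q0, 0, Z)
  read 0, top Z: go to q0, push Z → (q0, ε, Z)
All input consumed; state q0 ∈ F.

Accept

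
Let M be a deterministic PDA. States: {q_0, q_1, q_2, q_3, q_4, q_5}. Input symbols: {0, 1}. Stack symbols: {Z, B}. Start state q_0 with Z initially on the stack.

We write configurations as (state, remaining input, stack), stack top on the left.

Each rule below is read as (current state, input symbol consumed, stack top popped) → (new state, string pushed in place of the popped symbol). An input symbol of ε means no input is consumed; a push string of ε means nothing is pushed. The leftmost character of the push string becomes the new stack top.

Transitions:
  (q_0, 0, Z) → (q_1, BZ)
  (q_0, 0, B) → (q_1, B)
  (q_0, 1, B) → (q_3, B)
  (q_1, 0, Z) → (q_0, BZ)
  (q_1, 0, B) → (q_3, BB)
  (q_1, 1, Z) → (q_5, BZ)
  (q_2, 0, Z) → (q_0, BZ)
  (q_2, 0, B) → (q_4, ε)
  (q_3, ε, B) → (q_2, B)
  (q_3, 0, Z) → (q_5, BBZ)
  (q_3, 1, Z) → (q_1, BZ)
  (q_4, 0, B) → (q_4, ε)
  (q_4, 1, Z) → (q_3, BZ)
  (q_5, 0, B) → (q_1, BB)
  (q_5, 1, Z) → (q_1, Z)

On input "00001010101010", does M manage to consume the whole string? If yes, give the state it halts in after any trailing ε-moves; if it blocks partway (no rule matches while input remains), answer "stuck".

q_4

(q_0, 00001010101010, Z)
  read 0, top Z: go to q_1, push BZ → (q_1, 0001010101010, BZ)
  read 0, top B: go to q_3, push BB → (q_3, 001010101010, BBZ)
  ε-move, top B: go to q_2, push B → (q_2, 001010101010, BBZ)
  read 0, top B: go to q_4, push ε → (q_4, 01010101010, BZ)
  read 0, top B: go to q_4, push ε → (q_4, 1010101010, Z)
  read 1, top Z: go to q_3, push BZ → (q_3, 010101010, BZ)
  ε-move, top B: go to q_2, push B → (q_2, 010101010, BZ)
  read 0, top B: go to q_4, push ε → (q_4, 10101010, Z)
  read 1, top Z: go to q_3, push BZ → (q_3, 0101010, BZ)
  ε-move, top B: go to q_2, push B → (q_2, 0101010, BZ)
  read 0, top B: go to q_4, push ε → (q_4, 101010, Z)
  read 1, top Z: go to q_3, push BZ → (q_3, 01010, BZ)
  ε-move, top B: go to q_2, push B → (q_2, 01010, BZ)
  read 0, top B: go to q_4, push ε → (q_4, 1010, Z)
  read 1, top Z: go to q_3, push BZ → (q_3, 010, BZ)
  ε-move, top B: go to q_2, push B → (q_2, 010, BZ)
  read 0, top B: go to q_4, push ε → (q_4, 10, Z)
  read 1, top Z: go to q_3, push BZ → (q_3, 0, BZ)
  ε-move, top B: go to q_2, push B → (q_2, 0, BZ)
  read 0, top B: go to q_4, push ε → (q_4, ε, Z)
All input consumed; M is in state q_4.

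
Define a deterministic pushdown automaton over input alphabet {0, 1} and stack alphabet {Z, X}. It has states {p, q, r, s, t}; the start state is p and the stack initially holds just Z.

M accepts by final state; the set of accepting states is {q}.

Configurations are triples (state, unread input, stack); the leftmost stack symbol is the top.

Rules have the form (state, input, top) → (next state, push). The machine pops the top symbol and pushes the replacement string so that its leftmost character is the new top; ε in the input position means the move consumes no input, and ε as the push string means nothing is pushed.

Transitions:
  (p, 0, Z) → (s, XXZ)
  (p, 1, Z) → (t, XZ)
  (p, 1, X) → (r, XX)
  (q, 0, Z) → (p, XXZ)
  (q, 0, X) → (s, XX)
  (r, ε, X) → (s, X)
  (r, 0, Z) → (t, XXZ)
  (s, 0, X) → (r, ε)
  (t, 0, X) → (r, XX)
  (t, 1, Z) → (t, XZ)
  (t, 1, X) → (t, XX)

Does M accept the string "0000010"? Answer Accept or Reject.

Reject

(p, 0000010, Z) ⊢ (s, 000010, XXZ) ⊢ (r, 00010, XZ) ⊢ (s, 00010, XZ) ⊢ (r, 0010, Z) ⊢ (t, 010, XXZ) ⊢ (r, 10, XXXZ) ⊢ (s, 10, XXXZ)
No transition applies at (s, 10, XXXZ); input not fully consumed.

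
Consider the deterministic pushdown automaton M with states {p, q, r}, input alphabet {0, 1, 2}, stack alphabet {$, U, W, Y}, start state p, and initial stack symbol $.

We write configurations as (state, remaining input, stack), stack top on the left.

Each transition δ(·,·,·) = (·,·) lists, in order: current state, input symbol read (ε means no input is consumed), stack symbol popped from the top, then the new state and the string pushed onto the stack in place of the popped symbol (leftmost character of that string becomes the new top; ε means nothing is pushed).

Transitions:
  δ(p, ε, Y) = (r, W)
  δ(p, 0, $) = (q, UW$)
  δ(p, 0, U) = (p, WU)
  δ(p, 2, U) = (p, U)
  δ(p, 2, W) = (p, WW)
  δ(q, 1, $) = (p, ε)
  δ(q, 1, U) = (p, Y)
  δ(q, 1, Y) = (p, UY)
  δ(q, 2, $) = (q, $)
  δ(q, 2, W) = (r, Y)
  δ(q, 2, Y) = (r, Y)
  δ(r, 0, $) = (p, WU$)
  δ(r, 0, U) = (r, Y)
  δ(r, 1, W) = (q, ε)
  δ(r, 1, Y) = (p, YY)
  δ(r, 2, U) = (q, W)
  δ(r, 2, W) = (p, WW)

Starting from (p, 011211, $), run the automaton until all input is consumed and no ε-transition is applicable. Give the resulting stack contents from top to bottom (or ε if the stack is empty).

(p, 011211, $) ⊢ (q, 11211, UW$) ⊢ (p, 1211, YW$) ⊢ (r, 1211, WW$) ⊢ (q, 211, W$) ⊢ (r, 11, Y$) ⊢ (p, 1, YY$) ⊢ (r, 1, WY$) ⊢ (q, ε, Y$)
All input consumed in state q with stack Y$.

Y$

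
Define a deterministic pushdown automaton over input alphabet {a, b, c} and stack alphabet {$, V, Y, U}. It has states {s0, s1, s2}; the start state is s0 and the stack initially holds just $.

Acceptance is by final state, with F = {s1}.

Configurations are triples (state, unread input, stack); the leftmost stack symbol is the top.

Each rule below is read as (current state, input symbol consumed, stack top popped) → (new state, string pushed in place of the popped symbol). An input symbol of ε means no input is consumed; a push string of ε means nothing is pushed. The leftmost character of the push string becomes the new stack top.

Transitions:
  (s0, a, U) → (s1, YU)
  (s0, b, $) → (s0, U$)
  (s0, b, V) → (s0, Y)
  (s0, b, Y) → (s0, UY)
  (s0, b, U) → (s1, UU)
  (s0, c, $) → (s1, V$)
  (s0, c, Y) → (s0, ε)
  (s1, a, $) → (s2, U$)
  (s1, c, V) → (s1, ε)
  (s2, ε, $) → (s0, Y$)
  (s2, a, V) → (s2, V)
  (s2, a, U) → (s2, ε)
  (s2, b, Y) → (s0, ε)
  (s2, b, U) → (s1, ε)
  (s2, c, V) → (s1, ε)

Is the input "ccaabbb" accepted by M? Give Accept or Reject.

(s0, ccaabbb, $)
  read c, top $: go to s1, push V$ → (s1, caabbb, V$)
  read c, top V: go to s1, push ε → (s1, aabbb, $)
  read a, top $: go to s2, push U$ → (s2, abbb, U$)
  read a, top U: go to s2, push ε → (s2, bbb, $)
  ε-move, top $: go to s0, push Y$ → (s0, bbb, Y$)
  read b, top Y: go to s0, push UY → (s0, bb, UY$)
  read b, top U: go to s1, push UU → (s1, b, UUY$)
No transition applies at (s1, b, UUY$); input not fully consumed.

Reject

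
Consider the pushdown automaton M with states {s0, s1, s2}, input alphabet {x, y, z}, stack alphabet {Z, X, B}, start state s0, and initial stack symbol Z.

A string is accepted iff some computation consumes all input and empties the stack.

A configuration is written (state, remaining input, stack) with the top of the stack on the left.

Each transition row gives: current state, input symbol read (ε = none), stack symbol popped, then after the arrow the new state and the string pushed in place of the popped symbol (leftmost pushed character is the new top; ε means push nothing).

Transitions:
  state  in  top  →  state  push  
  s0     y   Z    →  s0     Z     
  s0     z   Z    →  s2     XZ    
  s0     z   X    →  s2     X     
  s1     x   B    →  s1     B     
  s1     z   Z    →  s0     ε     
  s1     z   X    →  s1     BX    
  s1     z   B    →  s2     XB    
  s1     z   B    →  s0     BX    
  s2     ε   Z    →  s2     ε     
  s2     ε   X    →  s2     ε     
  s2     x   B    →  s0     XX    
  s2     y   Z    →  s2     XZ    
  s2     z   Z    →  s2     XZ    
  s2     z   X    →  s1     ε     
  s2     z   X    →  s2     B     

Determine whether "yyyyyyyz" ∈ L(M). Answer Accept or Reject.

One accepting computation: (s0, yyyyyyyz, Z) ⊢ (s0, yyyyyyz, Z) ⊢ (s0, yyyyyz, Z) ⊢ (s0, yyyyz, Z) ⊢ (s0, yyyz, Z) ⊢ (s0, yyz, Z) ⊢ (s0, yz, Z) ⊢ (s0, z, Z) ⊢ (s2, ε, XZ) ⊢ (s2, ε, Z) ⊢ (s2, ε, ε)
All input consumed and the stack is empty.

Accept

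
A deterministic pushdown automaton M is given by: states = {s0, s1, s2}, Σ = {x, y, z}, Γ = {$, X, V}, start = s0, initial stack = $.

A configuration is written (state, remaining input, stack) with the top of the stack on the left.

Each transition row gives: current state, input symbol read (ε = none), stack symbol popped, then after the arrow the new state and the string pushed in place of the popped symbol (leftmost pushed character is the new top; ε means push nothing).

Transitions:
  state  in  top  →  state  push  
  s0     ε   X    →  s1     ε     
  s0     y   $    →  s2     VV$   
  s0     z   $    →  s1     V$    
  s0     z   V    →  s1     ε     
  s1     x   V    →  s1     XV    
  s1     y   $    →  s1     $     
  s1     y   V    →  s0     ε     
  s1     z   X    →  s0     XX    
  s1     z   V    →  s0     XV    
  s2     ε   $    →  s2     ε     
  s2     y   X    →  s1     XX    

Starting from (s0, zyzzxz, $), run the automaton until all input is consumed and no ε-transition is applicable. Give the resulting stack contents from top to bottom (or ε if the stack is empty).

(s0, zyzzxz, $)
  read z, top $: go to s1, push V$ → (s1, yzzxz, V$)
  read y, top V: go to s0, push ε → (s0, zzxz, $)
  read z, top $: go to s1, push V$ → (s1, zxz, V$)
  read z, top V: go to s0, push XV → (s0, xz, XV$)
  ε-move, top X: go to s1, push ε → (s1, xz, V$)
  read x, top V: go to s1, push XV → (s1, z, XV$)
  read z, top X: go to s0, push XX → (s0, ε, XXV$)
  ε-move, top X: go to s1, push ε → (s1, ε, XV$)
All input consumed in state s1 with stack XV$.

XV$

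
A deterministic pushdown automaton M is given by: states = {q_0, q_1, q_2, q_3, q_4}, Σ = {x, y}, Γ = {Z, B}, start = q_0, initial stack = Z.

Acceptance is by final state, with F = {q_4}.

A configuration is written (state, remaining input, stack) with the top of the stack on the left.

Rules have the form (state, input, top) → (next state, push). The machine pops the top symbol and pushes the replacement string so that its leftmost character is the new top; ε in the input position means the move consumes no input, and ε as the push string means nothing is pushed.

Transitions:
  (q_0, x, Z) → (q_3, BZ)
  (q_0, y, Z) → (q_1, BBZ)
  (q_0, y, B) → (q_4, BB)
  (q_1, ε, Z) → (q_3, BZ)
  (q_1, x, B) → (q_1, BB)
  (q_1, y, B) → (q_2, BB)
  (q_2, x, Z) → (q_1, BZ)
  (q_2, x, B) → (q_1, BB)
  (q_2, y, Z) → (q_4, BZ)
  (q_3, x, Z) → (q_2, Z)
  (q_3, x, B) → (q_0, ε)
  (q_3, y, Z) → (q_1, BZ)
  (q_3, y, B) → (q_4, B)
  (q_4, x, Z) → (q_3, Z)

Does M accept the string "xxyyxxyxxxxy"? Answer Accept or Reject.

(q_0, xxyyxxyxxxxy, Z)
  read x, top Z: go to q_3, push BZ → (q_3, xyyxxyxxxxy, BZ)
  read x, top B: go to q_0, push ε → (q_0, yyxxyxxxxy, Z)
  read y, top Z: go to q_1, push BBZ → (q_1, yxxyxxxxy, BBZ)
  read y, top B: go to q_2, push BB → (q_2, xxyxxxxy, BBBZ)
  read x, top B: go to q_1, push BB → (q_1, xyxxxxy, BBBBZ)
  read x, top B: go to q_1, push BB → (q_1, yxxxxy, BBBBBZ)
  read y, top B: go to q_2, push BB → (q_2, xxxxy, BBBBBBZ)
  read x, top B: go to q_1, push BB → (q_1, xxxy, BBBBBBBZ)
  read x, top B: go to q_1, push BB → (q_1, xxy, BBBBBBBBZ)
  read x, top B: go to q_1, push BB → (q_1, xy, BBBBBBBBBZ)
  read x, top B: go to q_1, push BB → (q_1, y, BBBBBBBBBBZ)
  read y, top B: go to q_2, push BB → (q_2, ε, BBBBBBBBBBBZ)
All input consumed; state q_2 ∉ F and no further ε-move applies.

Reject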